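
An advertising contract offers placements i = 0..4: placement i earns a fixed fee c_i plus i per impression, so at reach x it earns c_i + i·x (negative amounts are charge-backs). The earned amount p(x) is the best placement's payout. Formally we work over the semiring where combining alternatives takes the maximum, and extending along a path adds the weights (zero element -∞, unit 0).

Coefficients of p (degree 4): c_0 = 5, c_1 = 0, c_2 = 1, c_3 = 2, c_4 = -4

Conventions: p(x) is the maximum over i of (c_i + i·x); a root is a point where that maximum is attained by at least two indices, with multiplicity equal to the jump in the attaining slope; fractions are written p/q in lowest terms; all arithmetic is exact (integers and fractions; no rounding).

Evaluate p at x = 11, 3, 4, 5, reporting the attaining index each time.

p(11) = max(5+0·11=5, 0+1·11=11, 1+2·11=23, 2+3·11=35, -4+4·11=40) = 40 (attained by i=4)
p(3) = max(5+0·3=5, 0+1·3=3, 1+2·3=7, 2+3·3=11, -4+4·3=8) = 11 (attained by i=3)
p(4) = max(5+0·4=5, 0+1·4=4, 1+2·4=9, 2+3·4=14, -4+4·4=12) = 14 (attained by i=3)
p(5) = max(5+0·5=5, 0+1·5=5, 1+2·5=11, 2+3·5=17, -4+4·5=16) = 17 (attained by i=3)
Answer: p(11) = 40; p(3) = 11; p(4) = 14; p(5) = 17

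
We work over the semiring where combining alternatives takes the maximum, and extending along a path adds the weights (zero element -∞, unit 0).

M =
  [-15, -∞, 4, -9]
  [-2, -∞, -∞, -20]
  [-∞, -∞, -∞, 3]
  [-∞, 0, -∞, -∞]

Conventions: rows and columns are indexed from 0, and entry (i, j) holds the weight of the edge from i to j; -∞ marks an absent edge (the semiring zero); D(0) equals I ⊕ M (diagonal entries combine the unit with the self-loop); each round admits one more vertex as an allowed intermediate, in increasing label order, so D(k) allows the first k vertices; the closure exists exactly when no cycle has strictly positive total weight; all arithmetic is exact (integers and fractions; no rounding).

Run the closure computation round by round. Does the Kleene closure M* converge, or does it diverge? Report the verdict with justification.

D(0):
  [0, -∞, 4, -9]
  [-2, 0, -∞, -20]
  [-∞, -∞, 0, 3]
  [-∞, 0, -∞, 0]
D(1):
  [0, -∞, 4, -9]
  [-2, 0, 2, -11]
  [-∞, -∞, 0, 3]
  [-∞, 0, -∞, 0]
D(2):
  [0, -∞, 4, -9]
  [-2, 0, 2, -11]
  [-∞, -∞, 0, 3]
  [-2, 0, 2, 0]
Detection: at round 3, diagonal entry (3, 3) turns strictly positive.
Key observation: the cycle 3->1->0->2->3 has total weight 0 + (-2) + 4 + 3, which is strictly positive.
Answer: DIVERGES — positive cycle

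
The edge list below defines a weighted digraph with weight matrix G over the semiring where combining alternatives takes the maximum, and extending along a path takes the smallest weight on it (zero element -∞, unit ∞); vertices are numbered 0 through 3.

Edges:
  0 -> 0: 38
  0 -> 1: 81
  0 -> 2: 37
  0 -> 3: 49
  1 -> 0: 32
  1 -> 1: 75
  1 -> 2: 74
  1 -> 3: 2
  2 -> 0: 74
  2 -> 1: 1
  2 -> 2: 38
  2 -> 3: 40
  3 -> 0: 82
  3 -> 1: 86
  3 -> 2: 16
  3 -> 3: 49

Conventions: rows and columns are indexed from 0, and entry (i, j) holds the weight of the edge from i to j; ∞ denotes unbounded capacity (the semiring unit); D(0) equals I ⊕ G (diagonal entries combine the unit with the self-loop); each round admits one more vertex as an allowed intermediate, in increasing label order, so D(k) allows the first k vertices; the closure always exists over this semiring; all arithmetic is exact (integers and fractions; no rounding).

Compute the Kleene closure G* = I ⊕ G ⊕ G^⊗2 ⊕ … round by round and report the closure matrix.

D(0):
  [∞, 81, 37, 49]
  [32, ∞, 74, 2]
  [74, 1, ∞, 40]
  [82, 86, 16, ∞]
D(1):
  [∞, 81, 37, 49]
  [32, ∞, 74, 32]
  [74, 74, ∞, 49]
  [82, 86, 37, ∞]
D(2):
  [∞, 81, 74, 49]
  [32, ∞, 74, 32]
  [74, 74, ∞, 49]
  [82, 86, 74, ∞]
D(3):
  [∞, 81, 74, 49]
  [74, ∞, 74, 49]
  [74, 74, ∞, 49]
  [82, 86, 74, ∞]
D(4):
  [∞, 81, 74, 49]
  [74, ∞, 74, 49]
  [74, 74, ∞, 49]
  [82, 86, 74, ∞]
Answer: G* = [[∞, 81, 74, 49], [74, ∞, 74, 49], [74, 74, ∞, 49], [82, 86, 74, ∞]]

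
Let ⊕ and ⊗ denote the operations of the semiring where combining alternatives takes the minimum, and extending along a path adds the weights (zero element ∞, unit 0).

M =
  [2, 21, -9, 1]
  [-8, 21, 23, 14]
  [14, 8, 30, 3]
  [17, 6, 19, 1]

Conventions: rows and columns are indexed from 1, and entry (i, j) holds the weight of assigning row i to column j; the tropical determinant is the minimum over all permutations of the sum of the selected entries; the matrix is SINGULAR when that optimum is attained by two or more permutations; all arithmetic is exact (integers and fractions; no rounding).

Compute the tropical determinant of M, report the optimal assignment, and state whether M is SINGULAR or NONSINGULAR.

σ = (1, 2, 3, 4): 2 + 21 + 30 + 1 = 54
σ = (1, 2, 4, 3): 2 + 21 + 3 + 19 = 45
σ = (1, 3, 2, 4): 2 + 23 + 8 + 1 = 34
σ = (1, 3, 4, 2): 2 + 23 + 3 + 6 = 34
σ = (1, 4, 2, 3): 2 + 14 + 8 + 19 = 43
σ = (1, 4, 3, 2): 2 + 14 + 30 + 6 = 52
σ = (2, 1, 3, 4): 21 + (-8) + 30 + 1 = 44
σ = (2, 1, 4, 3): 21 + (-8) + 3 + 19 = 35
σ = (2, 3, 1, 4): 21 + 23 + 14 + 1 = 59
σ = (2, 3, 4, 1): 21 + 23 + 3 + 17 = 64
σ = (2, 4, 1, 3): 21 + 14 + 14 + 19 = 68
σ = (2, 4, 3, 1): 21 + 14 + 30 + 17 = 82
σ = (3, 1, 2, 4): (-9) + (-8) + 8 + 1 = -8
σ = (3, 1, 4, 2): (-9) + (-8) + 3 + 6 = -8
σ = (3, 2, 1, 4): (-9) + 21 + 14 + 1 = 27
σ = (3, 2, 4, 1): (-9) + 21 + 3 + 17 = 32
σ = (3, 4, 1, 2): (-9) + 14 + 14 + 6 = 25
σ = (3, 4, 2, 1): (-9) + 14 + 8 + 17 = 30
σ = (4, 1, 2, 3): 1 + (-8) + 8 + 19 = 20
σ = (4, 1, 3, 2): 1 + (-8) + 30 + 6 = 29
σ = (4, 2, 1, 3): 1 + 21 + 14 + 19 = 55
σ = (4, 2, 3, 1): 1 + 21 + 30 + 17 = 69
σ = (4, 3, 1, 2): 1 + 23 + 14 + 6 = 44
σ = (4, 3, 2, 1): 1 + 23 + 8 + 17 = 49
Optimal value attained by: σ = (3, 1, 2, 4).
Answer: det⊕(M) = -8; verdict: SINGULAR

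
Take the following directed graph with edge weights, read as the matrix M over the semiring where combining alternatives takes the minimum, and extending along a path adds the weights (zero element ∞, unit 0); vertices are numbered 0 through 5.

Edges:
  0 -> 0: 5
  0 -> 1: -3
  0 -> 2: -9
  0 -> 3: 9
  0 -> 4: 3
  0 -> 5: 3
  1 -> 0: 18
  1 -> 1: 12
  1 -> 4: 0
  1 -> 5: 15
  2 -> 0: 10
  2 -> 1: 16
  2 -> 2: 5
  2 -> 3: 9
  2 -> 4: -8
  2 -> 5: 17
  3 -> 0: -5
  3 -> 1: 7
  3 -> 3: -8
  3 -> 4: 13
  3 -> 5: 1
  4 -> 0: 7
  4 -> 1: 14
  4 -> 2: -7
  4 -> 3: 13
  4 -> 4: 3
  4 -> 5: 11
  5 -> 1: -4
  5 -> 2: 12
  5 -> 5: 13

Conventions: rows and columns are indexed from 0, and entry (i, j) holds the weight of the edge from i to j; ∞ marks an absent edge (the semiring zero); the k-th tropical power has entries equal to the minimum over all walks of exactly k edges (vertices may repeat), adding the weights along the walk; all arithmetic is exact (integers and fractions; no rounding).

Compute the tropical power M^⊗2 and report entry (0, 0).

M^⊗2:
  [1, -1, -4, 0, -17, 8]
  [7, 11, -7, 13, 3, 11]
  [-1, 6, -15, 1, -5, 3]
  [-13, -8, -14, -16, -2, -7]
  [3, 4, -4, 2, -15, 10]
  [14, 8, 17, 21, -4, 11]
Key observation: the optimum is the walk 0->2->0, with weight (-9) + 10 = 1.
Optimal value attained by: walk 0->2->0.
Answer: (M^⊗2)[0][0] = 1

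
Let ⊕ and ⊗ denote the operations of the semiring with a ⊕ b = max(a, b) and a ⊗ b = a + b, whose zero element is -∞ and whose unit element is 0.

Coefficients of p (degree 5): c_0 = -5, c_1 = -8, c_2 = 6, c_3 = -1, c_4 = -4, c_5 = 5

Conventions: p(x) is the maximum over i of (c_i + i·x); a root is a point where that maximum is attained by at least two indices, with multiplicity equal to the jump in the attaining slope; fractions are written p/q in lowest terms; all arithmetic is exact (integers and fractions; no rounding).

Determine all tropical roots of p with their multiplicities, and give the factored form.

hull edge (i=0, c=-5) to (i=2, c=6): slope 11/2, span 2
hull edge (i=2, c=6) to (i=5, c=5): slope -1/3, span 3
Factored form: p(x) = 5 ⊗ (x ⊕ (-11/2)) ⊗ (x ⊕ (-11/2)) ⊗ (x ⊕ 1/3) ⊗ (x ⊕ 1/3) ⊗ (x ⊕ 1/3)
Answer: roots = -11/2 (mult 2), 1/3 (mult 3)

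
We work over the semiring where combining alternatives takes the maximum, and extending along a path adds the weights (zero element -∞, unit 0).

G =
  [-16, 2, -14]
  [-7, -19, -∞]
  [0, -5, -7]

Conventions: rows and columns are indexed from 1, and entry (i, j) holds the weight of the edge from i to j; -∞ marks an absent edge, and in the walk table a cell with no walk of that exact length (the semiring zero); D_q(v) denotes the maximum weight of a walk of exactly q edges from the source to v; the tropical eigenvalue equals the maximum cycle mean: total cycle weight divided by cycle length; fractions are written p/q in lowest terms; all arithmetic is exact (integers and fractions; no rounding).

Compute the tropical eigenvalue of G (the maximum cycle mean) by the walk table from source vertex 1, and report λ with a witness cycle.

q=0: [0, -∞, -∞]
q=1: [-16, 2, -14]
q=2: [-5, -14, -21]
q=3: [-21, -3, -19]
Optimal cycle mean attained by: cycle 1->2->1, total 2 + (-7), length 2.
Answer: λ = -5/2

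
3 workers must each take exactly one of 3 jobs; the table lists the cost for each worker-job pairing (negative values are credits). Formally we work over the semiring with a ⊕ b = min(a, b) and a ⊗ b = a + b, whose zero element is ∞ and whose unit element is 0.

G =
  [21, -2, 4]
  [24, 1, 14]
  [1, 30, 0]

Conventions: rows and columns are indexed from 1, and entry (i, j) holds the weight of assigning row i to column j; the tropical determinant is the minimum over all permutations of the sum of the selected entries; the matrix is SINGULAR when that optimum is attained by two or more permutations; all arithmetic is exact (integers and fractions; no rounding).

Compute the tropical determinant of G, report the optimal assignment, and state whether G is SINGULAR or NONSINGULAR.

σ = (1, 2, 3): 21 + 1 + 0 = 22
σ = (1, 3, 2): 21 + 14 + 30 = 65
σ = (2, 1, 3): (-2) + 24 + 0 = 22
σ = (2, 3, 1): (-2) + 14 + 1 = 13
σ = (3, 1, 2): 4 + 24 + 30 = 58
σ = (3, 2, 1): 4 + 1 + 1 = 6
Optimal value attained by: σ = (3, 2, 1).
Answer: det⊕(G) = 6; verdict: NONSINGULAR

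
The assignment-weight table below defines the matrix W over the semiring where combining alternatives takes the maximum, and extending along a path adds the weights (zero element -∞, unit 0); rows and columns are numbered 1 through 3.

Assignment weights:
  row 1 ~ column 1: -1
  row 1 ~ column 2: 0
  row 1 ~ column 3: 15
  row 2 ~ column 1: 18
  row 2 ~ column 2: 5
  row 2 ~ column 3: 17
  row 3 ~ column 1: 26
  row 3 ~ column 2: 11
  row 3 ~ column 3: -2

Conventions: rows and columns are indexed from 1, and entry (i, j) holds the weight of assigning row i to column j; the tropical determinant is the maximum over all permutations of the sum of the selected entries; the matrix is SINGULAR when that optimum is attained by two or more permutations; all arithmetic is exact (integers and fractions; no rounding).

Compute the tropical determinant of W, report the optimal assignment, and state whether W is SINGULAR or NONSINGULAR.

σ = (1, 2, 3): (-1) + 5 + (-2) = 2
σ = (1, 3, 2): (-1) + 17 + 11 = 27
σ = (2, 1, 3): 0 + 18 + (-2) = 16
σ = (2, 3, 1): 0 + 17 + 26 = 43
σ = (3, 1, 2): 15 + 18 + 11 = 44
σ = (3, 2, 1): 15 + 5 + 26 = 46
Optimal value attained by: σ = (3, 2, 1).
Answer: det⊕(W) = 46; verdict: NONSINGULAR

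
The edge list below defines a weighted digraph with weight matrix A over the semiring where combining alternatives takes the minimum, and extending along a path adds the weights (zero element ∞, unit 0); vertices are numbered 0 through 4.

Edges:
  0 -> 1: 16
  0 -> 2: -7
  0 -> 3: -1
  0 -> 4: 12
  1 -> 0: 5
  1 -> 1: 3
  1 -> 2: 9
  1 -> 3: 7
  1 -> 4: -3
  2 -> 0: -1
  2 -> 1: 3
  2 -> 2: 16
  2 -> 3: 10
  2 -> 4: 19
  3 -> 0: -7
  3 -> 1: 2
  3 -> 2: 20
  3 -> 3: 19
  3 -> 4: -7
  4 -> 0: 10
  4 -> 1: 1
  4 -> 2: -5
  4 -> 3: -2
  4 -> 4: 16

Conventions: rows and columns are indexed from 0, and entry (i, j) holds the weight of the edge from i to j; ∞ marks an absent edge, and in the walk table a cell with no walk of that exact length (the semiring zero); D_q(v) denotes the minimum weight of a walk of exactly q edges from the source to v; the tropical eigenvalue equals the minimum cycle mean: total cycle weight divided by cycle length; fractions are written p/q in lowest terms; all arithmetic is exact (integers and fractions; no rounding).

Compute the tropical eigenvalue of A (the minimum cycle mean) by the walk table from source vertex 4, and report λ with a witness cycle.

q=0: [∞, ∞, ∞, ∞, 0]
q=1: [10, 1, -5, -2, 16]
q=2: [-9, -2, 3, 5, -9]
q=3: [-2, -8, -16, -11, -5]
q=4: [-18, -13, -10, -7, -18]
q=5: [-14, -17, -25, -20, -16]
Optimal cycle mean attained by: cycle 3->4->3, total (-7) + (-2), length 2.
Answer: λ = -9/2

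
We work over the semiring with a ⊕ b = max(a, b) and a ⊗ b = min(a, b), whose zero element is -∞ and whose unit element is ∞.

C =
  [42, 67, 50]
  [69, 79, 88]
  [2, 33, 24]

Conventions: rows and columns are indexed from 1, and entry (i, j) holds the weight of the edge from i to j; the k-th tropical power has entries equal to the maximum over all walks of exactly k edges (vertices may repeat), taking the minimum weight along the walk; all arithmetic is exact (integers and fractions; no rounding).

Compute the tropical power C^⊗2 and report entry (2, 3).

C^⊗2:
  [67, 67, 67]
  [69, 79, 79]
  [33, 33, 33]
Key observation: the optimum is the walk 2->2->3, with weight 79 min 88 = 79.
Optimal value attained by: walk 2->2->3.
Answer: (C^⊗2)[2][3] = 79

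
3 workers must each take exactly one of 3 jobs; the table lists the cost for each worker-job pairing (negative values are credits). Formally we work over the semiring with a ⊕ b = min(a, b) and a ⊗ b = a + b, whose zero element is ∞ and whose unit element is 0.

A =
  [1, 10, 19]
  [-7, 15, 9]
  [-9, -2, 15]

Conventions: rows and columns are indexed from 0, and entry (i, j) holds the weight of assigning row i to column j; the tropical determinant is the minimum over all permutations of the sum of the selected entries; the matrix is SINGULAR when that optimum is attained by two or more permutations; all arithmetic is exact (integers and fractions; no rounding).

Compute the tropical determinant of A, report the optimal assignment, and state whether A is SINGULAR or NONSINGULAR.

σ = (0, 1, 2): 1 + 15 + 15 = 31
σ = (0, 2, 1): 1 + 9 + (-2) = 8
σ = (1, 0, 2): 10 + (-7) + 15 = 18
σ = (1, 2, 0): 10 + 9 + (-9) = 10
σ = (2, 0, 1): 19 + (-7) + (-2) = 10
σ = (2, 1, 0): 19 + 15 + (-9) = 25
Optimal value attained by: σ = (0, 2, 1).
Answer: det⊕(A) = 8; verdict: NONSINGULAR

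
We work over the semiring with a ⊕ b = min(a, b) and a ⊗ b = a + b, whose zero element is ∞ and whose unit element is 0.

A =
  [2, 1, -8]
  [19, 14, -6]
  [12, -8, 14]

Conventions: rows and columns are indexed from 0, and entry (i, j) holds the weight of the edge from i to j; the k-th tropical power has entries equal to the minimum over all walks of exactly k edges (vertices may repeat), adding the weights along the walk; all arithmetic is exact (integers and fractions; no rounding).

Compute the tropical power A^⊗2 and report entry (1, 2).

A^⊗2:
  [4, -16, -6]
  [6, -14, 8]
  [11, 6, -14]
Key observation: the optimum is the walk 1->1->2, with weight 14 + (-6) = 8.
Optimal value attained by: walk 1->1->2.
Answer: (A^⊗2)[1][2] = 8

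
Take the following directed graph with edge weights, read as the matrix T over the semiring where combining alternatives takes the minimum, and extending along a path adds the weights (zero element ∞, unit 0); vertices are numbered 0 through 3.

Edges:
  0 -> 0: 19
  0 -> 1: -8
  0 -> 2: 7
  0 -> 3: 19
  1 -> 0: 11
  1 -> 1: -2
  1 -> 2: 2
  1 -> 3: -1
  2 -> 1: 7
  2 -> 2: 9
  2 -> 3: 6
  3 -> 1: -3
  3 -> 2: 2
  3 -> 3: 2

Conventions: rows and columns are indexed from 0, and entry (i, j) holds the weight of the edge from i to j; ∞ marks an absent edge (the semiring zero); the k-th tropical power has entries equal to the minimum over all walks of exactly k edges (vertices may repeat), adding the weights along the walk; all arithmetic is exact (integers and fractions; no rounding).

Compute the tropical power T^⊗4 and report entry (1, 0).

T^⊗2:
  [3, -10, -6, -9]
  [9, -4, 0, -3]
  [18, 3, 8, 6]
  [8, -5, -1, -4]
T^⊗3:
  [1, -12, -8, -11]
  [7, -6, -2, -5]
  [14, 1, 5, 2]
  [6, -7, -3, -6]
T^⊗4:
  [-1, -14, -10, -13]
  [5, -8, -4, -7]
  [12, -1, 3, 0]
  [4, -9, -5, -8]
Key observation: the optimum is the walk 1->1->1->1->0, with weight (-2) + (-2) + (-2) + 11 = 5.
Optimal value attained by: walk 1->1->1->1->0.
Answer: (T^⊗4)[1][0] = 5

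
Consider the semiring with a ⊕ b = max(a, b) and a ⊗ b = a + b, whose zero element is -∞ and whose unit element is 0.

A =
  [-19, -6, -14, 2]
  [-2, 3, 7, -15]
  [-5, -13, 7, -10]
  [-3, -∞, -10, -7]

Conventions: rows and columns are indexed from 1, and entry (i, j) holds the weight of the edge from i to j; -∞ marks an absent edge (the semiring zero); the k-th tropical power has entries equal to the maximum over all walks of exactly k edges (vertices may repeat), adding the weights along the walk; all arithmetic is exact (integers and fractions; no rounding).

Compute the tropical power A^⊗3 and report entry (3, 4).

A^⊗2:
  [-1, -3, 1, -5]
  [2, 6, 14, 0]
  [2, -6, 14, -3]
  [-10, -9, -3, -1]
A^⊗3:
  [-4, 0, 8, 1]
  [9, 9, 21, 4]
  [9, 1, 21, 4]
  [-4, -6, 4, -8]
Key observation: the optimum is the walk 3->3->1->4, with weight 7 + (-5) + 2 = 4.
Optimal value attained by: walk 3->3->1->4.
Answer: (A^⊗3)[3][4] = 4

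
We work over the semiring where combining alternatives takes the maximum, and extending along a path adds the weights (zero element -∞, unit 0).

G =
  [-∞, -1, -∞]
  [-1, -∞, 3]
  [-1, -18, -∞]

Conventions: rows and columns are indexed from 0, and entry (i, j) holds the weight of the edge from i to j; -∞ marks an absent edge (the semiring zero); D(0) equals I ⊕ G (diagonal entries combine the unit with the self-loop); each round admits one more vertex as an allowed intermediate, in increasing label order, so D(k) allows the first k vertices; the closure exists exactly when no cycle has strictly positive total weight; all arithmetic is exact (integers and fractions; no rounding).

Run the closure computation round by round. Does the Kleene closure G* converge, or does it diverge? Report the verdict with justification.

D(0):
  [0, -1, -∞]
  [-1, 0, 3]
  [-1, -18, 0]
D(1):
  [0, -1, -∞]
  [-1, 0, 3]
  [-1, -2, 0]
Detection: at round 2, diagonal entry (2, 2) turns strictly positive.
Key observation: the cycle 2->0->1->2 has total weight (-1) + (-1) + 3, which is strictly positive.
Answer: DIVERGES — positive cycle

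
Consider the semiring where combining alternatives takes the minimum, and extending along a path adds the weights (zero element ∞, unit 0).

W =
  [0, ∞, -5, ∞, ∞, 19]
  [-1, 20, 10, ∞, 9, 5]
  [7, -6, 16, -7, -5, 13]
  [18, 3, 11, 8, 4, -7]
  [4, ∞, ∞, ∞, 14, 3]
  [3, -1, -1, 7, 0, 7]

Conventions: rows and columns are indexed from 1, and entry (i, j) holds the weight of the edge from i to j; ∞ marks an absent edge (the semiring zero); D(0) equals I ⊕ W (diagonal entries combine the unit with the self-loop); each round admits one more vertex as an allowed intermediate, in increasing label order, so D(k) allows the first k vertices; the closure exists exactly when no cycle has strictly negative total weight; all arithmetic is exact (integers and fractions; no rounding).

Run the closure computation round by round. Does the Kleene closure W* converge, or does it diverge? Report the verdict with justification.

D(0):
  [0, ∞, -5, ∞, ∞, 19]
  [-1, 0, 10, ∞, 9, 5]
  [7, -6, 0, -7, -5, 13]
  [18, 3, 11, 0, 4, -7]
  [4, ∞, ∞, ∞, 0, 3]
  [3, -1, -1, 7, 0, 0]
D(1):
  [0, ∞, -5, ∞, ∞, 19]
  [-1, 0, -6, ∞, 9, 5]
  [7, -6, 0, -7, -5, 13]
  [18, 3, 11, 0, 4, -7]
  [4, ∞, -1, ∞, 0, 3]
  [3, -1, -2, 7, 0, 0]
Detection: at round 2, diagonal entry (3, 3) turns strictly negative.
Key observation: the cycle 3->2->1->3 has total weight (-6) + (-1) + (-5), which is strictly negative.
Answer: DIVERGES — negative cycle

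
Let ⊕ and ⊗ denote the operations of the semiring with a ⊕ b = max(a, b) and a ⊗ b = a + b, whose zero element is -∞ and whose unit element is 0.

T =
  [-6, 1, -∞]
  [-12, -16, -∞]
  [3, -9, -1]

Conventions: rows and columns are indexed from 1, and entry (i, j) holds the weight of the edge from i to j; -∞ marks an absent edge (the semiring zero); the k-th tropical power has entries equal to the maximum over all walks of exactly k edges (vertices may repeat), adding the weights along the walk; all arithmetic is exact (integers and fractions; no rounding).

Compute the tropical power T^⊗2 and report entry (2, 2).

T^⊗2:
  [-11, -5, -∞]
  [-18, -11, -∞]
  [2, 4, -2]
Key observation: the optimum is the walk 2->1->2, with weight (-12) + 1 = -11.
Optimal value attained by: walk 2->1->2.
Answer: (T^⊗2)[2][2] = -11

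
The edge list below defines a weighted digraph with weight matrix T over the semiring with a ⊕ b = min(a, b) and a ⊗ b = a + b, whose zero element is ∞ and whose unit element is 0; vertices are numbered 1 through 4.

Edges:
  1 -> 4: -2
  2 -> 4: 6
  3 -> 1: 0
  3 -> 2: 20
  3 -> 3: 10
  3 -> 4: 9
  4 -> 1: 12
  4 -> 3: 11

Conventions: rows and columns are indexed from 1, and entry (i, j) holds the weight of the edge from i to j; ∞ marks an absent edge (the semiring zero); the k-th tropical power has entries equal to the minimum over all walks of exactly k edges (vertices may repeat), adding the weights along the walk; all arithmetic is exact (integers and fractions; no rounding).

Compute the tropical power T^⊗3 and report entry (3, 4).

T^⊗2:
  [10, ∞, 9, ∞]
  [18, ∞, 17, ∞]
  [10, 30, 20, -2]
  [11, 31, 21, 10]
T^⊗3:
  [9, 29, 19, 8]
  [17, 37, 27, 16]
  [10, 40, 9, 8]
  [21, 41, 21, 9]
Key observation: the optimum is the walk 3->3->1->4, with weight 10 + 0 + (-2) = 8.
Optimal value attained by: walk 3->3->1->4.
Answer: (T^⊗3)[3][4] = 8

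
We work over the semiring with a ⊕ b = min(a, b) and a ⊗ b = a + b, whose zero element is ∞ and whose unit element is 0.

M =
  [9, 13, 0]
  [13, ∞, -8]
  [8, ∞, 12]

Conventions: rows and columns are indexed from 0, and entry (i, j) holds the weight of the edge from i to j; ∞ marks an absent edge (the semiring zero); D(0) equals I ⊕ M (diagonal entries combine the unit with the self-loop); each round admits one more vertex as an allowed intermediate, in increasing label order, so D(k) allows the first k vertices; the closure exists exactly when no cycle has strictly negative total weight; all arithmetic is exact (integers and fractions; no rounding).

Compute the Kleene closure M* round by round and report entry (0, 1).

D(0):
  [0, 13, 0]
  [13, 0, -8]
  [8, ∞, 0]
D(1):
  [0, 13, 0]
  [13, 0, -8]
  [8, 21, 0]
D(2):
  [0, 13, 0]
  [13, 0, -8]
  [8, 21, 0]
D(3):
  [0, 13, 0]
  [0, 0, -8]
  [8, 21, 0]
Answer: M*[0][1] = 13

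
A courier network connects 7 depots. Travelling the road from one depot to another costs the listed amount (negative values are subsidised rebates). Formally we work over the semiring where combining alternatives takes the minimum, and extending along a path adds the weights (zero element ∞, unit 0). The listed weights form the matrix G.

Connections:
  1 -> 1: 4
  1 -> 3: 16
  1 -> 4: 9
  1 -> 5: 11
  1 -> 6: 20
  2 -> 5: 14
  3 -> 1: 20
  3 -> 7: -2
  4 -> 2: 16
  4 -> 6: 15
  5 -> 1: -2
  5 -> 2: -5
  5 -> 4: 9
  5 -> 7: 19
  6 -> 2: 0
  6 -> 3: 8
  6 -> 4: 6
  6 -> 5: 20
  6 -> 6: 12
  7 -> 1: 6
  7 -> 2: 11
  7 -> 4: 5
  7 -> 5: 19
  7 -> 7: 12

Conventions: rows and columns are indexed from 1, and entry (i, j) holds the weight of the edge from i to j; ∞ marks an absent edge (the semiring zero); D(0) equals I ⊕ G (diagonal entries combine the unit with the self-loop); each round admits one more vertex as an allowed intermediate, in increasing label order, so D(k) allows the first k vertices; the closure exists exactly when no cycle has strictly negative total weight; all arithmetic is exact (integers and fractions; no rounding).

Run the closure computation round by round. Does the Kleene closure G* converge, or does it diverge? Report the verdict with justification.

D(0):
  [0, ∞, 16, 9, 11, 20, ∞]
  [∞, 0, ∞, ∞, 14, ∞, ∞]
  [20, ∞, 0, ∞, ∞, ∞, -2]
  [∞, 16, ∞, 0, ∞, 15, ∞]
  [-2, -5, ∞, 9, 0, ∞, 19]
  [∞, 0, 8, 6, 20, 0, ∞]
  [6, 11, ∞, 5, 19, ∞, 0]
D(1):
  [0, ∞, 16, 9, 11, 20, ∞]
  [∞, 0, ∞, ∞, 14, ∞, ∞]
  [20, ∞, 0, 29, 31, 40, -2]
  [∞, 16, ∞, 0, ∞, 15, ∞]
  [-2, -5, 14, 7, 0, 18, 19]
  [∞, 0, 8, 6, 20, 0, ∞]
  [6, 11, 22, 5, 17, 26, 0]
D(2):
  [0, ∞, 16, 9, 11, 20, ∞]
  [∞, 0, ∞, ∞, 14, ∞, ∞]
  [20, ∞, 0, 29, 31, 40, -2]
  [∞, 16, ∞, 0, 30, 15, ∞]
  [-2, -5, 14, 7, 0, 18, 19]
  [∞, 0, 8, 6, 14, 0, ∞]
  [6, 11, 22, 5, 17, 26, 0]
D(3):
  [0, ∞, 16, 9, 11, 20, 14]
  [∞, 0, ∞, ∞, 14, ∞, ∞]
  [20, ∞, 0, 29, 31, 40, -2]
  [∞, 16, ∞, 0, 30, 15, ∞]
  [-2, -5, 14, 7, 0, 18, 12]
  [28, 0, 8, 6, 14, 0, 6]
  [6, 11, 22, 5, 17, 26, 0]
D(4):
  [0, 25, 16, 9, 11, 20, 14]
  [∞, 0, ∞, ∞, 14, ∞, ∞]
  [20, 45, 0, 29, 31, 40, -2]
  [∞, 16, ∞, 0, 30, 15, ∞]
  [-2, -5, 14, 7, 0, 18, 12]
  [28, 0, 8, 6, 14, 0, 6]
  [6, 11, 22, 5, 17, 20, 0]
D(5):
  [0, 6, 16, 9, 11, 20, 14]
  [12, 0, 28, 21, 14, 32, 26]
  [20, 26, 0, 29, 31, 40, -2]
  [28, 16, 44, 0, 30, 15, 42]
  [-2, -5, 14, 7, 0, 18, 12]
  [12, 0, 8, 6, 14, 0, 6]
  [6, 11, 22, 5, 17, 20, 0]
D(6):
  [0, 6, 16, 9, 11, 20, 14]
  [12, 0, 28, 21, 14, 32, 26]
  [20, 26, 0, 29, 31, 40, -2]
  [27, 15, 23, 0, 29, 15, 21]
  [-2, -5, 14, 7, 0, 18, 12]
  [12, 0, 8, 6, 14, 0, 6]
  [6, 11, 22, 5, 17, 20, 0]
D(7):
  [0, 6, 16, 9, 11, 20, 14]
  [12, 0, 28, 21, 14, 32, 26]
  [4, 9, 0, 3, 15, 18, -2]
  [27, 15, 23, 0, 29, 15, 21]
  [-2, -5, 14, 7, 0, 18, 12]
  [12, 0, 8, 6, 14, 0, 6]
  [6, 11, 22, 5, 17, 20, 0]
Key observation: every diagonal entry stays at the unit through all rounds, so no improving cycle exists.
Answer: CONVERGES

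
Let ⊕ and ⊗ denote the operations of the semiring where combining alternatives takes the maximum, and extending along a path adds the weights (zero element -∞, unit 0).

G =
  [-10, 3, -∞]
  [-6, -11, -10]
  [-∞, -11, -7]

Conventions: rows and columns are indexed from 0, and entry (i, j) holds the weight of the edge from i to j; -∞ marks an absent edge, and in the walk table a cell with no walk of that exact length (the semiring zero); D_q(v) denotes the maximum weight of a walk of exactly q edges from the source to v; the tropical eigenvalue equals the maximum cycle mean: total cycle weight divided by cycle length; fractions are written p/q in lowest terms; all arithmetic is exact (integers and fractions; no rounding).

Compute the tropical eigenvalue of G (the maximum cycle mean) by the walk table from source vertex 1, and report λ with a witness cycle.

q=0: [-∞, 0, -∞]
q=1: [-6, -11, -10]
q=2: [-16, -3, -17]
q=3: [-9, -13, -13]
Optimal cycle mean attained by: cycle 0->1->0, total 3 + (-6), length 2.
Answer: λ = -3/2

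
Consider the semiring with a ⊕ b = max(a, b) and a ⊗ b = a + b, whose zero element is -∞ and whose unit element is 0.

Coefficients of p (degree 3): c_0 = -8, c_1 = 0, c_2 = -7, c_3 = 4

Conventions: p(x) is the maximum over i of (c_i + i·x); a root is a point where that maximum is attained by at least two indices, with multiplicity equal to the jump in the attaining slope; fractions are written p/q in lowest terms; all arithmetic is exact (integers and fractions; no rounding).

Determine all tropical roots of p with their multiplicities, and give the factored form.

hull edge (i=0, c=-8) to (i=1, c=0): slope 8, span 1
hull edge (i=1, c=0) to (i=3, c=4): slope 2, span 2
Factored form: p(x) = 4 ⊗ (x ⊕ (-8)) ⊗ (x ⊕ (-2)) ⊗ (x ⊕ (-2))
Answer: roots = -8 (mult 1), -2 (mult 2)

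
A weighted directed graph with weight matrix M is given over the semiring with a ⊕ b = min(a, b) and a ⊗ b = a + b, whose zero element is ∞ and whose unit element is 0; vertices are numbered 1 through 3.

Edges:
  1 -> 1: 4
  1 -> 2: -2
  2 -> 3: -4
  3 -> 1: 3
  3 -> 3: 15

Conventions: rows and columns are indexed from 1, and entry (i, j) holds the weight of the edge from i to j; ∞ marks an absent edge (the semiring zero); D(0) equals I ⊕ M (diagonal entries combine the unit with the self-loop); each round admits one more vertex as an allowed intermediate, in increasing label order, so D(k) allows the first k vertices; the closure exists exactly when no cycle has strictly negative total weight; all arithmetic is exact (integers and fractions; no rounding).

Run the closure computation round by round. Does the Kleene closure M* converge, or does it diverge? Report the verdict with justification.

D(0):
  [0, -2, ∞]
  [∞, 0, -4]
  [3, ∞, 0]
D(1):
  [0, -2, ∞]
  [∞, 0, -4]
  [3, 1, 0]
Detection: at round 2, diagonal entry (3, 3) turns strictly negative.
Key observation: the cycle 3->1->2->3 has total weight 3 + (-2) + (-4), which is strictly negative.
Answer: DIVERGES — negative cycle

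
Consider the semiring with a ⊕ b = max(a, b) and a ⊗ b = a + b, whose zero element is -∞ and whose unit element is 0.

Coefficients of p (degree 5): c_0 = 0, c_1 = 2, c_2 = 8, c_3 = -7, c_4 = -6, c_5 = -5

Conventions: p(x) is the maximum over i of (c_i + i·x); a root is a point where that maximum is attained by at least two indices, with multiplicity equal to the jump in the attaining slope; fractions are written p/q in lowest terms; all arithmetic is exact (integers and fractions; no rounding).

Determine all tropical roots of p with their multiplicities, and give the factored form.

hull edge (i=0, c=0) to (i=2, c=8): slope 4, span 2
hull edge (i=2, c=8) to (i=5, c=-5): slope -13/3, span 3
Factored form: p(x) = -5 ⊗ (x ⊕ (-4)) ⊗ (x ⊕ (-4)) ⊗ (x ⊕ 13/3) ⊗ (x ⊕ 13/3) ⊗ (x ⊕ 13/3)
Answer: roots = -4 (mult 2), 13/3 (mult 3)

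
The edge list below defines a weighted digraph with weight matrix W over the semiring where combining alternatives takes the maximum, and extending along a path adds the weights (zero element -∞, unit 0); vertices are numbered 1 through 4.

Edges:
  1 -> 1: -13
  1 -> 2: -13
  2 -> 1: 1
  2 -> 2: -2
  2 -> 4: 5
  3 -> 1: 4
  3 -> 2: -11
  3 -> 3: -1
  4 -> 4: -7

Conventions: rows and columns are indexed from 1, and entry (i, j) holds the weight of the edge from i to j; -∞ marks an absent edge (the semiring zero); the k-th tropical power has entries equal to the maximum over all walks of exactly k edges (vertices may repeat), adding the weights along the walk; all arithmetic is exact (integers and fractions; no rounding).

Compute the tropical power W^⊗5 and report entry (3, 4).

W^⊗2:
  [-12, -15, -∞, -8]
  [-1, -4, -∞, 3]
  [3, -9, -2, -6]
  [-∞, -∞, -∞, -14]
W^⊗3:
  [-14, -17, -∞, -10]
  [-3, -6, -∞, 1]
  [2, -10, -3, -4]
  [-∞, -∞, -∞, -21]
W^⊗4:
  [-16, -19, -∞, -12]
  [-5, -8, -∞, -1]
  [1, -11, -4, -5]
  [-∞, -∞, -∞, -28]
W^⊗5:
  [-18, -21, -∞, -14]
  [-7, -10, -∞, -3]
  [0, -12, -5, -6]
  [-∞, -∞, -∞, -35]
Key observation: the optimum is the walk 3->3->3->1->2->4, with weight (-1) + (-1) + 4 + (-13) + 5 = -6.
Optimal value attained by: walk 3->3->3->1->2->4.
Answer: (W^⊗5)[3][4] = -6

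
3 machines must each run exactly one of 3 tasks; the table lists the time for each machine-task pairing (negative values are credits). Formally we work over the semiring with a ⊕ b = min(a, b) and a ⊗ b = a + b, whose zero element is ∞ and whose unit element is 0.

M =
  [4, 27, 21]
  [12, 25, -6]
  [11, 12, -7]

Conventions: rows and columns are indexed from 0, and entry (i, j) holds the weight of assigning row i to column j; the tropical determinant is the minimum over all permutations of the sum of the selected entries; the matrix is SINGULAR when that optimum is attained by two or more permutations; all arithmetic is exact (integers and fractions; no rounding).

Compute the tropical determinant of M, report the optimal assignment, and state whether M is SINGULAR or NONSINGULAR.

σ = (0, 1, 2): 4 + 25 + (-7) = 22
σ = (0, 2, 1): 4 + (-6) + 12 = 10
σ = (1, 0, 2): 27 + 12 + (-7) = 32
σ = (1, 2, 0): 27 + (-6) + 11 = 32
σ = (2, 0, 1): 21 + 12 + 12 = 45
σ = (2, 1, 0): 21 + 25 + 11 = 57
Optimal value attained by: σ = (0, 2, 1).
Answer: det⊕(M) = 10; verdict: NONSINGULAR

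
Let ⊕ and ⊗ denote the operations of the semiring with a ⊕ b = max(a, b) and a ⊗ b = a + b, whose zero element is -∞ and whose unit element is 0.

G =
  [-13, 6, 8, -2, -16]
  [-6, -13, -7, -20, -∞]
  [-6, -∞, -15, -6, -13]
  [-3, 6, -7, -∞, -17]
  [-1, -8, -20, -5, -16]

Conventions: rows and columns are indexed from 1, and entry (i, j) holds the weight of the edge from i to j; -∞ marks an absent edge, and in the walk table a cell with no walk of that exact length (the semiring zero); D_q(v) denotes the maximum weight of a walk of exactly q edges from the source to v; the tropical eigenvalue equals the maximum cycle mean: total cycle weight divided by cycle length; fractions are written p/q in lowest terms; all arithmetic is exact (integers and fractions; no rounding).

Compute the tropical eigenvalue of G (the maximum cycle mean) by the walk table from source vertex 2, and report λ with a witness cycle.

q=0: [-∞, 0, -∞, -∞, -∞]
q=1: [-6, -13, -7, -20, -∞]
q=2: [-13, 0, 2, -8, -20]
q=3: [-4, -2, -5, -4, -11]
q=4: [-7, 2, 4, -6, -18]
q=5: [-2, 0, 1, -2, -9]
Optimal cycle mean attained by: cycle 1->3->1, total 8 + (-6), length 2.
Answer: λ = 1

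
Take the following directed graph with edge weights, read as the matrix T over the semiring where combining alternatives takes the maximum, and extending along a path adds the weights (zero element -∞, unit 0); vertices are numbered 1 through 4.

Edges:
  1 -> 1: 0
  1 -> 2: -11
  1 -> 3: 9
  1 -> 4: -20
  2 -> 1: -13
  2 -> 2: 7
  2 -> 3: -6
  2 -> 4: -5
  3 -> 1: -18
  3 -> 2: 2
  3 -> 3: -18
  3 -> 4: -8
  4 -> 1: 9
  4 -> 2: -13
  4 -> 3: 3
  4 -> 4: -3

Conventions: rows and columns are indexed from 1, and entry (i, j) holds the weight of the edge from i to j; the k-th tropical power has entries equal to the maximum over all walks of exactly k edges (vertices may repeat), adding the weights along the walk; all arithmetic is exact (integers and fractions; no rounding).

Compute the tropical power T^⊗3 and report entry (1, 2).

T^⊗2:
  [0, 11, 9, 1]
  [4, 14, 1, 2]
  [1, 9, -4, -3]
  [9, 5, 18, -5]
T^⊗3:
  [10, 18, 9, 6]
  [11, 21, 13, 9]
  [6, 16, 10, 4]
  [9, 20, 18, 10]
Key observation: the optimum is the walk 1->3->2->2, with weight 9 + 2 + 7 = 18.
Optimal value attained by: walk 1->3->2->2.
Answer: (T^⊗3)[1][2] = 18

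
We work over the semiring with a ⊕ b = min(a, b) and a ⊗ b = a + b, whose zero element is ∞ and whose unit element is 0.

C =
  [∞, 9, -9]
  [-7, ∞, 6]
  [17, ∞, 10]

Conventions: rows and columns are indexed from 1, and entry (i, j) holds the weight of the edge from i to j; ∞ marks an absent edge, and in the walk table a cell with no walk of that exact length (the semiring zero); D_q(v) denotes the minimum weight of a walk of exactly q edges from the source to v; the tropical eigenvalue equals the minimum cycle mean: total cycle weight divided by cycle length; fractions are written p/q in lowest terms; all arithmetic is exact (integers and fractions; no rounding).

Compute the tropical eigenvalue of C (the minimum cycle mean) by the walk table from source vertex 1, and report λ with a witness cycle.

q=0: [0, ∞, ∞]
q=1: [∞, 9, -9]
q=2: [2, ∞, 1]
q=3: [18, 11, -7]
Optimal cycle mean attained by: cycle 1->2->1, total 9 + (-7), length 2.
Answer: λ = 1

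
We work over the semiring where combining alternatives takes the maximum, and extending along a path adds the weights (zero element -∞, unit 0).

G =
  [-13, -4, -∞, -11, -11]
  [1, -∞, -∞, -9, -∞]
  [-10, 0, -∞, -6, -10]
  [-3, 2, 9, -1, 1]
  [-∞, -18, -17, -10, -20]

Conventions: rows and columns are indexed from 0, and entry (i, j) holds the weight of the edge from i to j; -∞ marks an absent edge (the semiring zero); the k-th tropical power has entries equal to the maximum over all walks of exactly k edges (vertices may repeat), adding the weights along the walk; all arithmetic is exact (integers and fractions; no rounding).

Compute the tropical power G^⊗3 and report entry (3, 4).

G^⊗2:
  [-3, -9, -2, -12, -10]
  [-12, -3, 0, -10, -8]
  [1, -4, 3, -7, -5]
  [3, 9, 8, 3, 0]
  [-13, -8, -1, -11, -9]
G^⊗3:
  [-8, -2, -3, -8, -11]
  [-2, 0, -1, -6, -9]
  [-3, 3, 2, -3, -6]
  [10, 8, 12, 2, 4]
  [-7, -1, -2, -7, -10]
Key observation: the optimum is the walk 3->2->3->4, with weight 9 + (-6) + 1 = 4.
Optimal value attained by: walk 3->2->3->4.
Answer: (G^⊗3)[3][4] = 4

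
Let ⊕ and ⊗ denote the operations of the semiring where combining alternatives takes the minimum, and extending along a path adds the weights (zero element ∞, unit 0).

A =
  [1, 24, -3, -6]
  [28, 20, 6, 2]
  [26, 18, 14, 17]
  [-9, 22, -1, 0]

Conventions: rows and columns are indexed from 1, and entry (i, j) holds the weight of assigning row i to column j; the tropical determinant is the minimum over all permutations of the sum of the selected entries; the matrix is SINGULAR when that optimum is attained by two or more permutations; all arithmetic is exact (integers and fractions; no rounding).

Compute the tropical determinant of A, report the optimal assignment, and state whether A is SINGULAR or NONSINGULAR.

σ = (1, 2, 3, 4): 1 + 20 + 14 + 0 = 35
σ = (1, 2, 4, 3): 1 + 20 + 17 + (-1) = 37
σ = (1, 3, 2, 4): 1 + 6 + 18 + 0 = 25
σ = (1, 3, 4, 2): 1 + 6 + 17 + 22 = 46
σ = (1, 4, 2, 3): 1 + 2 + 18 + (-1) = 20
σ = (1, 4, 3, 2): 1 + 2 + 14 + 22 = 39
σ = (2, 1, 3, 4): 24 + 28 + 14 + 0 = 66
σ = (2, 1, 4, 3): 24 + 28 + 17 + (-1) = 68
σ = (2, 3, 1, 4): 24 + 6 + 26 + 0 = 56
σ = (2, 3, 4, 1): 24 + 6 + 17 + (-9) = 38
σ = (2, 4, 1, 3): 24 + 2 + 26 + (-1) = 51
σ = (2, 4, 3, 1): 24 + 2 + 14 + (-9) = 31
σ = (3, 1, 2, 4): (-3) + 28 + 18 + 0 = 43
σ = (3, 1, 4, 2): (-3) + 28 + 17 + 22 = 64
σ = (3, 2, 1, 4): (-3) + 20 + 26 + 0 = 43
σ = (3, 2, 4, 1): (-3) + 20 + 17 + (-9) = 25
σ = (3, 4, 1, 2): (-3) + 2 + 26 + 22 = 47
σ = (3, 4, 2, 1): (-3) + 2 + 18 + (-9) = 8
σ = (4, 1, 2, 3): (-6) + 28 + 18 + (-1) = 39
σ = (4, 1, 3, 2): (-6) + 28 + 14 + 22 = 58
σ = (4, 2, 1, 3): (-6) + 20 + 26 + (-1) = 39
σ = (4, 2, 3, 1): (-6) + 20 + 14 + (-9) = 19
σ = (4, 3, 1, 2): (-6) + 6 + 26 + 22 = 48
σ = (4, 3, 2, 1): (-6) + 6 + 18 + (-9) = 9
Optimal value attained by: σ = (3, 4, 2, 1).
Answer: det⊕(A) = 8; verdict: NONSINGULAR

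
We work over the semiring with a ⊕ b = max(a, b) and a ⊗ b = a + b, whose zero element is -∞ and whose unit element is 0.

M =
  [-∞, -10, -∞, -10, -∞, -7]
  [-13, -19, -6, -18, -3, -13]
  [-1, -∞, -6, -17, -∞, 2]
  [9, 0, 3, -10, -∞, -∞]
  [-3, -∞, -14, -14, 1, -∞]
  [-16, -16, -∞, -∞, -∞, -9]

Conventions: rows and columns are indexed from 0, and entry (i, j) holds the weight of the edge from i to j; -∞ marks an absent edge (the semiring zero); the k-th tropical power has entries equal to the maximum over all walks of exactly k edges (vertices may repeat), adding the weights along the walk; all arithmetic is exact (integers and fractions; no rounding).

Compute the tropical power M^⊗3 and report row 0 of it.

M^⊗2:
  [-1, -10, -7, -20, -13, -16]
  [-6, -18, -12, -17, -2, -4]
  [-7, -11, -12, -11, -∞, -4]
  [2, -1, -3, -1, -3, 5]
  [-2, -13, -11, -13, 2, -10]
  [-25, -25, -22, -26, -19, -18]
M^⊗3:
  [-8, -11, -13, -11, -12, -5]
  [-5, -16, -14, -16, -1, -10]
  [-2, -11, -8, -17, -14, -10]
  [8, -1, 2, -8, -2, -1]
  [-1, -12, -10, -12, 3, -9]
  [-17, -26, -23, -33, -18, -20]
Answer: row 0 of M^⊗3 = [-8, -11, -13, -11, -12, -5]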